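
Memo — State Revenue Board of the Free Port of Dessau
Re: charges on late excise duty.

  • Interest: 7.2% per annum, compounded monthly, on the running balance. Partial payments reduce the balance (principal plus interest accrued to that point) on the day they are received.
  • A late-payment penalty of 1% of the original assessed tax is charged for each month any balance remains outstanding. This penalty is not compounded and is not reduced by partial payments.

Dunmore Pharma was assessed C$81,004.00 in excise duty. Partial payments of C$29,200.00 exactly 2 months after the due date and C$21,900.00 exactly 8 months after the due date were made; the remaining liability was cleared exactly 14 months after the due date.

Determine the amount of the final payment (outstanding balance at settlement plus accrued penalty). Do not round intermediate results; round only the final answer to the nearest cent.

C$45,347.23

Monthly rate = 7.2% ÷ 12 = 0.6%
Balance at month 2: C$81,004.0000 × (1 + 0.006)^2 = C$81,978.9641…
After C$29,200.00 payment: C$81,978.9641… − C$29,200.00 = C$52,778.9641…
Balance at month 8: C$52,778.9641… × (1 + 0.006)^6 = C$54,707.7365…
After C$21,900.00 payment: C$54,707.7365… − C$21,900.00 = C$32,807.7365…
Balance at month 14: C$32,807.7365… × (1 + 0.006)^6 = C$34,006.6736…
Penalty: 14 × 1% × C$81,004.00 = C$11,340.56
Final settlement = outstanding balance + penalty = C$34,006.6736… + C$11,340.56 = C$45,347.23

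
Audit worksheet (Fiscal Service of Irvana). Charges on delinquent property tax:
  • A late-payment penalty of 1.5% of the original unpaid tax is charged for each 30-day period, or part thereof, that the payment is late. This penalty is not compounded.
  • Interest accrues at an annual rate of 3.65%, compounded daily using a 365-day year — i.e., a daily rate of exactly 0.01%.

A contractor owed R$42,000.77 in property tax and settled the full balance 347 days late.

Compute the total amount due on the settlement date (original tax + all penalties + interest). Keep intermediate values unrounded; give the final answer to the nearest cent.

Penalty periods: ⌈347/30⌉ = 12; penalty = 12 × 1.5% × R$42,000.77 = R$7,560.14…
Interest: R$42,000.77 × ((1 + 0.0001)^347 − 1) = R$42,000.77 × 0.03530727… = R$1,482.9327…
Total = R$42,000.77 + R$7,560.1386 + R$1,482.9327… = R$51,043.84

R$51,043.84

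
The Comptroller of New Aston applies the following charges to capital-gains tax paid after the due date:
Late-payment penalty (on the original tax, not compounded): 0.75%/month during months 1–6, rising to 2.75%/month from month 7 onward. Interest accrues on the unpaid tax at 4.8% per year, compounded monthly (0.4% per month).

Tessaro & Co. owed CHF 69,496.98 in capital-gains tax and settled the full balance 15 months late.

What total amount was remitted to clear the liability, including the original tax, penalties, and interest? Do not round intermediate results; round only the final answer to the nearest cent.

CHF 94,113.47

Penalty, months 1–6: 6 × 0.75% × CHF 69,496.98 = CHF 3,127.36…
Penalty, months 7–15: 9 × 2.75% × CHF 69,496.98 = CHF 17,200.50…
Interest: CHF 69,496.98 × ((1 + 0.004)^15 − 1) = CHF 69,496.98 × 0.0617095… = CHF 4,288.6220…
Total = CHF 69,496.98 + CHF 20,327.8667… + CHF 4,288.6220… = CHF 94,113.47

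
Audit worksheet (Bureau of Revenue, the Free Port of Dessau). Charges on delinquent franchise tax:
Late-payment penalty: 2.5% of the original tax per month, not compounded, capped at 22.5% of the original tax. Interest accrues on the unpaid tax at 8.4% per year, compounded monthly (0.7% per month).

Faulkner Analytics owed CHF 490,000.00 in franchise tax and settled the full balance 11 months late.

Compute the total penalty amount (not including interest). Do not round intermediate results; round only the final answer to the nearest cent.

Penalty (uncapped): 11 × 2.5% × CHF 490,000.00 = CHF 134,750.00; cap = 22.5% × CHF 490,000.00 = CHF 110,250.00 → penalty = CHF 110,250.00

CHF 110,250.00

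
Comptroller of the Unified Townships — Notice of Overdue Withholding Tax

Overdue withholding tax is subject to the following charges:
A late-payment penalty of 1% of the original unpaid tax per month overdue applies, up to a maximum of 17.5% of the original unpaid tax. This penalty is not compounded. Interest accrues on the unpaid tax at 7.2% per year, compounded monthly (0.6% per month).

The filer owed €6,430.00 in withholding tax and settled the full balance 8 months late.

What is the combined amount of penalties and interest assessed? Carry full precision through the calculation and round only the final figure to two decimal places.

€829.60

Penalty: 8 × 1% × €6,430.00 = €514.40 (below the 17.5% cap of €1,125.25)
Interest: €6,430.00 × ((1 + 0.006)^8 − 1) = €6,430.00 × 0.0490202… = €315.1998…
Penalties + interest = €514.4000 + €315.1998… = €829.60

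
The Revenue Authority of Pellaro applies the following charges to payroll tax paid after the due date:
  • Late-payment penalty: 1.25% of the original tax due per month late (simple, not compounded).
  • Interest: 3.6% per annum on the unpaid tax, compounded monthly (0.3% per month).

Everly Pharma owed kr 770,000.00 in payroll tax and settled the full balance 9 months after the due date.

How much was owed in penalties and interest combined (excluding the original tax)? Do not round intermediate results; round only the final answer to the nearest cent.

kr 107,666.23

Late-payment penalty: 9 × 1.25% × kr 770,000.00 = kr 86,625.00
Interest: kr 770,000.00 × ((1 + 0.003)^9 − 1) = kr 770,000.00 × 0.0273263… = kr 21,041.2342…
Penalties + interest = kr 86,625.0000 + kr 21,041.2342… = kr 107,666.23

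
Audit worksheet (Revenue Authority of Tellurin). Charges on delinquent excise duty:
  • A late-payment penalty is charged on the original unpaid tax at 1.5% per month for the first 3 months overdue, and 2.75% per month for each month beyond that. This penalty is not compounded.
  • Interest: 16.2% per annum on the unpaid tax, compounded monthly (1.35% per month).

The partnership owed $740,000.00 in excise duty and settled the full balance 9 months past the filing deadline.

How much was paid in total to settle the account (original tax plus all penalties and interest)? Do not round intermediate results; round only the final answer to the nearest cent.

$990,321.22

Penalty, months 1–3: 3 × 1.5% × $740,000.00 = $33,300.00
Penalty, months 4–9: 6 × 2.75% × $740,000.00 = $122,100.00
Interest: $740,000.00 × ((1 + 0.0135)^9 − 1) = $740,000.00 × 0.1282719… = $94,921.2161…
Total = $740,000.00 + $155,400.0000 + $94,921.2161… = $990,321.22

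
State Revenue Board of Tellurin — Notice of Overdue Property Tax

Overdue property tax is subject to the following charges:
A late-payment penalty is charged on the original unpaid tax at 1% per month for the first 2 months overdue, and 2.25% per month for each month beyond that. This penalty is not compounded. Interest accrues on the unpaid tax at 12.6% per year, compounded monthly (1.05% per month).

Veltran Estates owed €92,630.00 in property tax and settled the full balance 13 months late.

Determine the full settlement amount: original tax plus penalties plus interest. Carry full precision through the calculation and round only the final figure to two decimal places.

€130,880.58

Penalty, months 1–2: 2 × 1% × €92,630.00 = €1,852.60
Penalty, months 3–13: 11 × 2.25% × €92,630.00 = €22,925.93…
Interest: €92,630.00 × ((1 + 0.0105)^13 − 1) = €92,630.00 × 0.1454394… = €13,472.0552…
Total = €92,630.00 + €24,778.5250 + €13,472.0552… = €130,880.58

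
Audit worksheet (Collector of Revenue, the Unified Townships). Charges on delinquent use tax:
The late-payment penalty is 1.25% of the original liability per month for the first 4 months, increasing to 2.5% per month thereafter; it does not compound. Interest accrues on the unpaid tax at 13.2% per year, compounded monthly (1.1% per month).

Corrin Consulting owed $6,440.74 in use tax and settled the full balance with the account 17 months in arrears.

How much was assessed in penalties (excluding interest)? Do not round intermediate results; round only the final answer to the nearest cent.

$2,415.28

Penalty, months 1–4: 4 × 1.25% × $6,440.74 = $322.04…
Penalty, months 5–17: 13 × 2.5% × $6,440.74 = $2,093.24…
Total penalty = $322.04… + $2,093.24… = $2,415.28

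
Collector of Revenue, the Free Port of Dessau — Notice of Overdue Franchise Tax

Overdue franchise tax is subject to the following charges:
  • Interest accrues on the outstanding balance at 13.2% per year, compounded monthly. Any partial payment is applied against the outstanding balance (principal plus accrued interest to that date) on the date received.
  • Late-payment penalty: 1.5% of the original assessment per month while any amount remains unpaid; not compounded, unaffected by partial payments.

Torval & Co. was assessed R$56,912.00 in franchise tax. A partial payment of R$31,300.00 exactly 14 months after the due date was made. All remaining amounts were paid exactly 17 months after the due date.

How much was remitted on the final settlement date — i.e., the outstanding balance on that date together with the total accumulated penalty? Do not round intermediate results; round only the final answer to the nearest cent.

Monthly rate = 13.2% ÷ 12 = 1.1%
Balance at month 14: R$56,912.0000 × (1 + 0.011)^14 = R$66,331.5317…
After R$31,300.00 payment: R$66,331.5317… − R$31,300.00 = R$35,031.5317…
Balance at month 17: R$35,031.5317… × (1 + 0.011)^3 = R$36,200.3353…
Penalty: 17 × 1.5% × R$56,912.00 = R$14,512.56
Final settlement = outstanding balance + penalty = R$36,200.3353… + R$14,512.56 = R$50,712.90

R$50,712.90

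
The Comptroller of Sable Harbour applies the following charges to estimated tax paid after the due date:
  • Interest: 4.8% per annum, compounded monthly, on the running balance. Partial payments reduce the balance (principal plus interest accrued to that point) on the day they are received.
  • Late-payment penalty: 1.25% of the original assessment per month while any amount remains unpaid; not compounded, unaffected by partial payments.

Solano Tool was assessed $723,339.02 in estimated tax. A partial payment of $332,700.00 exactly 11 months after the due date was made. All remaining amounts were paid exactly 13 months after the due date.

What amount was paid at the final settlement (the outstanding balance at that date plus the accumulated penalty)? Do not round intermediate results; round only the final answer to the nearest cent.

Monthly rate = 4.8% ÷ 12 = 0.4%
Balance at month 11: $723,339.0200 × (1 + 0.004)^11 = $755,810.1751…
After $332,700.00 payment: $755,810.1751… − $332,700.00 = $423,110.1751…
Balance at month 13: $423,110.1751… × (1 + 0.004)^2 = $426,501.8263…
Penalty: 13 × 1.25% × $723,339.02 = $117,542.59…
Final settlement = outstanding balance + penalty = $426,501.8263… + $117,542.59… = $544,044.42

$544,044.42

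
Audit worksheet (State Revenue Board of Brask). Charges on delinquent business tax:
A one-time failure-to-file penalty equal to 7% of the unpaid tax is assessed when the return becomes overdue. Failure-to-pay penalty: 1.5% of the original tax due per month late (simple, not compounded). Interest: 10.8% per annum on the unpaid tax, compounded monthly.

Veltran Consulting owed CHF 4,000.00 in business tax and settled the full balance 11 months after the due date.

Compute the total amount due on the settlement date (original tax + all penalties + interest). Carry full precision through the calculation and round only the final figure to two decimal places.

CHF 5,354.31

Failure-to-file penalty: 7% × CHF 4,000.00 = CHF 280.00
Failure-to-pay penalty: 11 × 1.5% × CHF 4,000.00 = CHF 660.00
Interest (10.8%/yr ÷ 12 = 0.9%/month): CHF 4,000.00 × ((1 + 0.009)^11 − 1) = CHF 414.3099…
Total = CHF 4,000.00 + CHF 940.0000 + CHF 414.3099… = CHF 5,354.31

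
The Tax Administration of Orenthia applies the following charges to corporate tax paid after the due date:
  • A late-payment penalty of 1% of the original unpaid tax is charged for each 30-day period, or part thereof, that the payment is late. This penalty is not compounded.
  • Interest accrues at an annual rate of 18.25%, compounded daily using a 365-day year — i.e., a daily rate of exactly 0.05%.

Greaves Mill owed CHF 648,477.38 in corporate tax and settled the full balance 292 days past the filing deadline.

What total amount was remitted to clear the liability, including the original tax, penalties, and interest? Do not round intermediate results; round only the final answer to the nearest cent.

CHF 815,235.91

Penalty periods: ⌈292/30⌉ = 10; penalty = 10 × 1% × CHF 648,477.38 = CHF 64,847.74…
Interest: CHF 648,477.38 × ((1 + 0.0005)^292 − 1) = CHF 648,477.38 × 0.15715397… = CHF 101,910.7916…
Total = CHF 648,477.38 + CHF 64,847.7380 + CHF 101,910.7916… = CHF 815,235.91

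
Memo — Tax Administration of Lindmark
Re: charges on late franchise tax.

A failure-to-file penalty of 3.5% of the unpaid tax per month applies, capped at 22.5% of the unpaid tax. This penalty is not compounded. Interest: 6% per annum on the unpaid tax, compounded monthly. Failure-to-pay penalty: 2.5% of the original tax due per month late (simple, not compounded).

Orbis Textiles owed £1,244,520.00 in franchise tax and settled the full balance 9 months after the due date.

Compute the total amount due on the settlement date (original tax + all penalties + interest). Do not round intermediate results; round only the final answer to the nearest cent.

£1,861,690.63

Failure-to-file: 9 × 3.5% × £1,244,520.00 = £392,023.80, capped at 22.5% × £1,244,520.00 = £280,017.00
Failure-to-pay penalty: 9 × 2.5% × £1,244,520.00 = £280,017.00
Interest (6%/yr ÷ 12 = 0.5%/month): £1,244,520.00 × ((1 + 0.005)^9 − 1) = £57,136.6340…
Total = £1,244,520.00 + £560,034.0000 + £57,136.6340… = £1,861,690.63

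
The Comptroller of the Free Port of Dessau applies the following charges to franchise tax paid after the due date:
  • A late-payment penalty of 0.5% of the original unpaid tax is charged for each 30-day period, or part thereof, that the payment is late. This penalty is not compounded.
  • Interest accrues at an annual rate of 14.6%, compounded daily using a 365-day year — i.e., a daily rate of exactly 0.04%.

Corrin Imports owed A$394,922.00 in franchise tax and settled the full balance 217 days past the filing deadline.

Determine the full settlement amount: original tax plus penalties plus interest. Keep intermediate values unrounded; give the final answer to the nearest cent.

Penalty periods: ⌈217/30⌉ = 8; penalty = 8 × 0.5% × A$394,922.00 = A$15,796.88
Interest: A$394,922.00 × ((1 + 0.0004)^217 − 1) = A$394,922.00 × 0.09065959… = A$35,803.4679…
Total = A$394,922.00 + A$15,796.8800 + A$35,803.4679… = A$446,522.35

A$446,522.35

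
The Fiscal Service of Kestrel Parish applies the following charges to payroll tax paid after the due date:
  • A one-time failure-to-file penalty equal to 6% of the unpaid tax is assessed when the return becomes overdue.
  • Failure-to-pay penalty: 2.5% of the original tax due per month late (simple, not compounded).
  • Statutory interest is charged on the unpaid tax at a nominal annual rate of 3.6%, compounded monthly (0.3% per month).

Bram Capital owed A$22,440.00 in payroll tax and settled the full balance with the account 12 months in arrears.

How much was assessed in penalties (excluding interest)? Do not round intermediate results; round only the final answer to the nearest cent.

Failure-to-file penalty: 6% × A$22,440.00 = A$1,346.40
Failure-to-pay penalty = 2.5% × A$22,440.00 × 12 mo = A$6,732.00
Total penalty = A$1,346.40 + A$6,732.00 = A$8,078.40

A$8,078.40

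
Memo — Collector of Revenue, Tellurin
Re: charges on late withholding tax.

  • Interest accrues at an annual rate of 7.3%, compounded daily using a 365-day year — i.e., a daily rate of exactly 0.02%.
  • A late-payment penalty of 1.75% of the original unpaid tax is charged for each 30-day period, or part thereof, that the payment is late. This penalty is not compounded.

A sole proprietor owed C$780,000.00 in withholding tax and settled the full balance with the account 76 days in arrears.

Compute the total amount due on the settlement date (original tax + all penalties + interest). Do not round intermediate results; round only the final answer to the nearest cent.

Penalty periods: ⌈76/30⌉ = 3; penalty = 3 × 1.75% × C$780,000.00 = C$40,950.00
Interest: C$780,000.00 × ((1 + 0.0002)^76 − 1) = C$780,000.00 × 0.01531456… = C$11,945.3603…
Total = C$780,000.00 + C$40,950.0000 + C$11,945.3603… = C$832,895.36

C$832,895.36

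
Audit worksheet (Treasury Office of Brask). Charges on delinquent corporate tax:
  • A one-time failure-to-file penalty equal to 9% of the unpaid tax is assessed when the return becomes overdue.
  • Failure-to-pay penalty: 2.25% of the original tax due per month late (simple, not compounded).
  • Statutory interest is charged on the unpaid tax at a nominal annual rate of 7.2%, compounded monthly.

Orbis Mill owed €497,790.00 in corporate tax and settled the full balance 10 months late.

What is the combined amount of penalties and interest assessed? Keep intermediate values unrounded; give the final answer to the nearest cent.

€187,490.71

Failure-to-file penalty: 9% × €497,790.00 = €44,801.10
Failure-to-pay penalty: 10 × 2.25% × €497,790.00 = €112,002.75
Interest (7.2%/yr ÷ 12 = 0.6%/month): €497,790.00 × ((1 + 0.006)^10 − 1) = €30,686.8590…
Penalties + interest = €156,803.8500 + €30,686.8590… = €187,490.71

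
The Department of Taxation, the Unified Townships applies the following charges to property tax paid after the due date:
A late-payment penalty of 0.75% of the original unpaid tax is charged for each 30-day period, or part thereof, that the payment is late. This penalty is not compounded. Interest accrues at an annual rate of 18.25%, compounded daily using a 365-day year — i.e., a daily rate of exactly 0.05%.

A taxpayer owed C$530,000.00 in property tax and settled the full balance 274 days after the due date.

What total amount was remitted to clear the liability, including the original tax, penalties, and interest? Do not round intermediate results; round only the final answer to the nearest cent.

Penalty periods: ⌈274/30⌉ = 10; penalty = 10 × 0.75% × C$530,000.00 = C$39,750.00
Interest: C$530,000.00 × ((1 + 0.0005)^274 − 1) = C$530,000.00 × 0.14678888… = C$77,798.1082…
Total = C$530,000.00 + C$39,750.0000 + C$77,798.1082… = C$647,548.11

C$647,548.11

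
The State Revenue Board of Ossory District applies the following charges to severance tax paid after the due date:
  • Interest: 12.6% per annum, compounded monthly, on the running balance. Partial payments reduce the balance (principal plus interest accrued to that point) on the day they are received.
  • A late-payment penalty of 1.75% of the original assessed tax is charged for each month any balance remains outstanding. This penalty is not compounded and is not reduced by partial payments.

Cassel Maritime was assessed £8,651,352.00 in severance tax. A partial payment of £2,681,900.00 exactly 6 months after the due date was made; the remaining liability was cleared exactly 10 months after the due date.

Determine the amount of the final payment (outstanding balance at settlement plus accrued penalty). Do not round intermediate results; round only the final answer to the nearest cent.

£8,321,549.92

Monthly rate = 12.6% ÷ 12 = 1.05%
Balance at month 6: £8,651,352.0000 × (1 + 0.0105)^6 = £9,210,896.2338…
After £2,681,900.00 payment: £9,210,896.2338… − £2,681,900.00 = £6,528,996.2338…
Balance at month 10: £6,528,996.2338… × (1 + 0.0105)^4 = £6,807,563.3185…
Penalty: 10 × 1.75% × £8,651,352.00 = £1,513,986.60
Final settlement = outstanding balance + penalty = £6,807,563.3185… + £1,513,986.60 = £8,321,549.92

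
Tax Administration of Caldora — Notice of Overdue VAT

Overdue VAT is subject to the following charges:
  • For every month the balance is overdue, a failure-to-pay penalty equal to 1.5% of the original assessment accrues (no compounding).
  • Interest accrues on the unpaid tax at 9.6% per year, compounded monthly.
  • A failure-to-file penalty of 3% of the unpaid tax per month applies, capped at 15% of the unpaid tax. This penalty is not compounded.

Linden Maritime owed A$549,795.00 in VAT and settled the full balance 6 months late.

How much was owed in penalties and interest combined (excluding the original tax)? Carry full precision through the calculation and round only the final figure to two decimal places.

A$158,874.43

Failure-to-file: 6 × 3% × A$549,795.00 = A$98,963.10, capped at 15% × A$549,795.00 = A$82,469.25
Failure-to-pay penalty = 1.5% × A$549,795.00 × 6 mo = A$49,481.55
Interest (9.6%/yr ÷ 12 = 0.8%/month): A$549,795.00 × ((1 + 0.008)^6 − 1) = A$26,923.6270…
Penalties + interest = A$131,950.8000 + A$26,923.6270… = A$158,874.43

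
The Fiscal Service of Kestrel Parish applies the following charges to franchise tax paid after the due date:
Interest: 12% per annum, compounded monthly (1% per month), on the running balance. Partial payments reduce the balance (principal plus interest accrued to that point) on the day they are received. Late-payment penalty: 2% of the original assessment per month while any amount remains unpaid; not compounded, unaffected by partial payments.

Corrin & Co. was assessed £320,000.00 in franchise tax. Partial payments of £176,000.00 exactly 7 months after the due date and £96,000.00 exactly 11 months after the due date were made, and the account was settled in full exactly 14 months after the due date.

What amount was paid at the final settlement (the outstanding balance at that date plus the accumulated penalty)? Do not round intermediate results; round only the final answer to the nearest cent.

£169,827.03

Balance at month 7: £320,000.0000 × (1 + 0.01)^7 = £343,083.3127…
After £176,000.00 payment: £343,083.3127… − £176,000.00 = £167,083.3127…
Balance at month 11: £167,083.3127… × (1 + 0.01)^4 = £173,867.5652…
After £96,000.00 payment: £173,867.5652… − £96,000.00 = £77,867.5652…
Balance at month 14: £77,867.5652… × (1 + 0.01)^3 = £80,227.0303…
Penalty: 14 × 2% × £320,000.00 = £89,600.00
Final settlement = outstanding balance + penalty = £80,227.0303… + £89,600.00 = £169,827.03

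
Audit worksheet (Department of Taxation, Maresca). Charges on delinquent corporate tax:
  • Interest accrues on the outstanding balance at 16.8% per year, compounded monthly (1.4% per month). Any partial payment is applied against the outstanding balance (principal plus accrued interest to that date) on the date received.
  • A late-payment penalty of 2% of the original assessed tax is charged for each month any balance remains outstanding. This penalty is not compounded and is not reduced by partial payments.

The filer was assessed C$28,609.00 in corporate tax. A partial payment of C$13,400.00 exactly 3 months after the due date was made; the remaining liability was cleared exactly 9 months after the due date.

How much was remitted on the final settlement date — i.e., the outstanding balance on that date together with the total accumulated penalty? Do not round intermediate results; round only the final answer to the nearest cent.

Balance at month 3: C$28,609.0000 × (1 + 0.014)^3 = C$29,827.4786…
After C$13,400.00 payment: C$29,827.4786… − C$13,400.00 = C$16,427.4786…
Balance at month 9: C$16,427.4786… × (1 + 0.014)^6 = C$17,856.5946…
Penalty: 9 × 2% × C$28,609.00 = C$5,149.62
Final settlement = outstanding balance + penalty = C$17,856.5946… + C$5,149.62 = C$23,006.21

C$23,006.21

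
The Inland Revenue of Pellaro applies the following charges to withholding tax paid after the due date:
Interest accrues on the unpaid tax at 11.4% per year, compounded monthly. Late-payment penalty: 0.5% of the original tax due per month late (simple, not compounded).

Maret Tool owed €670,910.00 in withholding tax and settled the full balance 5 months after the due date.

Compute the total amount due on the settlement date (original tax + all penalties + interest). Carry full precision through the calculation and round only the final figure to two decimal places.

€720,162.25

Late-payment penalty: 5 × 0.5% × €670,910.00 = €16,772.75
Interest (11.4%/yr ÷ 12 = 0.95%/month): €670,910.00 × ((1 + 0.0095)^5 − 1) = €32,479.5009…
Total = €670,910.00 + €16,772.7500 + €32,479.5009… = €720,162.25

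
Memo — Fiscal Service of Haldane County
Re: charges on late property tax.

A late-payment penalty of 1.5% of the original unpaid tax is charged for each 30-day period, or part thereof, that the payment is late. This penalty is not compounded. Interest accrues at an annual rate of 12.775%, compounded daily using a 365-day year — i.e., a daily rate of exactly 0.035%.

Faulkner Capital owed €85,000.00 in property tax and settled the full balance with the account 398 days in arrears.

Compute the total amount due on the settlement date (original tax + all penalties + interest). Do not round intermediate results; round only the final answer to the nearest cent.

Penalty periods: ⌈398/30⌉ = 14; penalty = 14 × 1.5% × €85,000.00 = €17,850.00
Interest: €85,000.00 × ((1 + 0.00035)^398 − 1) = €85,000.00 × 0.14944087… = €12,702.4743…
Total = €85,000.00 + €17,850.0000 + €12,702.4743… = €115,552.47

€115,552.47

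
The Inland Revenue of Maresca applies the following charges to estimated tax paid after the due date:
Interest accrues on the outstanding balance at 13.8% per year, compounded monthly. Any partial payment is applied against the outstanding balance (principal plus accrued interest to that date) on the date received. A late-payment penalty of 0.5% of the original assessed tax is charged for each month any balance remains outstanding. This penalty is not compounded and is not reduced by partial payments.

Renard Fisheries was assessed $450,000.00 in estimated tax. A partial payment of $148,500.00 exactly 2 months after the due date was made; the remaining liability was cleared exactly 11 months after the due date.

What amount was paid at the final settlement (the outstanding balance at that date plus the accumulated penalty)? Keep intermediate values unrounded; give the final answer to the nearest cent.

$370,467.69

Monthly rate = 13.8% ÷ 12 = 1.15%
Balance at month 2: $450,000.0000 × (1 + 0.0115)^2 = $460,409.5125
After $148,500.00 payment: $460,409.5125 − $148,500.00 = $311,909.5125
Balance at month 11: $311,909.5125 × (1 + 0.0115)^9 = $345,717.6911…
Penalty: 11 × 0.5% × $450,000.00 = $24,750.00
Final settlement = outstanding balance + penalty = $345,717.6911… + $24,750.00 = $370,467.69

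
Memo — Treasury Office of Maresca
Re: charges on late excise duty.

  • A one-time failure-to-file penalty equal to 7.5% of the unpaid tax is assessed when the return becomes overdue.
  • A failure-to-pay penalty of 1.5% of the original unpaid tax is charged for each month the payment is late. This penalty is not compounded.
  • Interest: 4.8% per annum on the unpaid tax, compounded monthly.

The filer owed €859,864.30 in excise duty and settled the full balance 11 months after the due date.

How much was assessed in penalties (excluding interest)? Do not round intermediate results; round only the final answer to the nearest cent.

€206,367.43

Failure-to-file penalty: 7.5% × €859,864.30 = €64,489.82…
Failure-to-pay penalty = 1.5% × €859,864.30 × 11 mo = €141,877.61…
Total penalty = €64,489.82… + €141,877.61… = €206,367.43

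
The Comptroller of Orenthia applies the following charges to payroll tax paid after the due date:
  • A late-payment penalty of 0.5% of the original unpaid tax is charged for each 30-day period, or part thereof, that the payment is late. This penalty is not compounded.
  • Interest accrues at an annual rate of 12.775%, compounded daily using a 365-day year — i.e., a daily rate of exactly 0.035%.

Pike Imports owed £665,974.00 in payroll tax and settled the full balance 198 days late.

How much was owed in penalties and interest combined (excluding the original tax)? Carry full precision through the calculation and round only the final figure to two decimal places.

£71,089.19

Penalty periods: ⌈198/30⌉ = 7; penalty = 7 × 0.5% × £665,974.00 = £23,309.09
Interest: £665,974.00 × ((1 + 0.00035)^198 − 1) = £665,974.00 × 0.07174469… = £47,780.1006…
Penalties + interest = £23,309.0900 + £47,780.1006… = £71,089.19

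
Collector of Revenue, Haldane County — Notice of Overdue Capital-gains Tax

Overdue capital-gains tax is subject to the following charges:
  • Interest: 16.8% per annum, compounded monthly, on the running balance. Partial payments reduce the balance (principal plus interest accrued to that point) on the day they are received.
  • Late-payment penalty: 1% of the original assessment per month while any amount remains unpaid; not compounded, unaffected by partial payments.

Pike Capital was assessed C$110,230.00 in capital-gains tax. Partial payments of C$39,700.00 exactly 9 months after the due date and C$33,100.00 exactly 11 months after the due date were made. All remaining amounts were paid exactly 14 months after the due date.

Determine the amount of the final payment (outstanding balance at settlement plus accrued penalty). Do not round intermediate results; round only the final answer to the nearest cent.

Monthly rate = 16.8% ÷ 12 = 1.4%
Balance at month 9: C$110,230.0000 × (1 + 0.014)^9 = C$124,922.7116…
After C$39,700.00 payment: C$124,922.7116… − C$39,700.00 = C$85,222.7116…
Balance at month 11: C$85,222.7116… × (1 + 0.014)^2 = C$87,625.6511…
After C$33,100.00 payment: C$87,625.6511… − C$33,100.00 = C$54,525.6511…
Balance at month 14: C$54,525.6511… × (1 + 0.014)^3 = C$56,847.9392…
Penalty: 14 × 1% × C$110,230.00 = C$15,432.20
Final settlement = outstanding balance + penalty = C$56,847.9392… + C$15,432.20 = C$72,280.14

C$72,280.14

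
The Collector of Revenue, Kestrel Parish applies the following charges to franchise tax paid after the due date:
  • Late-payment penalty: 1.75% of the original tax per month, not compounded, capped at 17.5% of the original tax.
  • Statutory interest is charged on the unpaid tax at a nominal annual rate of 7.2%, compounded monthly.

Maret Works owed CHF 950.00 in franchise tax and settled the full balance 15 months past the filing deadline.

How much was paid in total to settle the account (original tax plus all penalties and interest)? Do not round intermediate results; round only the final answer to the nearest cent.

Penalty (uncapped): 15 × 1.75% × CHF 950.00 = CHF 249.38…; cap = 17.5% × CHF 950.00 = CHF 166.25 → penalty = CHF 166.25
Interest (7.2%/yr ÷ 12 = 0.6%/month): CHF 950.00 × ((1 + 0.006)^15 − 1) = CHF 89.1861…
Total = CHF 950.00 + CHF 166.2500 + CHF 89.1861… = CHF 1,205.44

CHF 1,205.44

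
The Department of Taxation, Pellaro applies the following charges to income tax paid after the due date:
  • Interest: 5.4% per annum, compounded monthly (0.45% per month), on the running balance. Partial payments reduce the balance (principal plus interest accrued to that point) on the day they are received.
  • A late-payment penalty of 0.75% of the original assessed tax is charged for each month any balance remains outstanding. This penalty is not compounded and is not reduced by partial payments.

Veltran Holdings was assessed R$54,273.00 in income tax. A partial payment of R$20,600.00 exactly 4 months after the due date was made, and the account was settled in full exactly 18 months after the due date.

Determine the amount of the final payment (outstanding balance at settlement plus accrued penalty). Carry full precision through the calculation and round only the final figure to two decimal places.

Balance at month 4: R$54,273.0000 × (1 + 0.0045)^4 = R$55,256.5280…
After R$20,600.00 payment: R$55,256.5280… − R$20,600.00 = R$34,656.5280…
Balance at month 18: R$34,656.5280… × (1 + 0.0045)^14 = R$36,904.9164…
Penalty: 18 × 0.75% × R$54,273.00 = R$7,326.86…
Final settlement = outstanding balance + penalty = R$36,904.9164… + R$7,326.86… = R$44,231.77

R$44,231.77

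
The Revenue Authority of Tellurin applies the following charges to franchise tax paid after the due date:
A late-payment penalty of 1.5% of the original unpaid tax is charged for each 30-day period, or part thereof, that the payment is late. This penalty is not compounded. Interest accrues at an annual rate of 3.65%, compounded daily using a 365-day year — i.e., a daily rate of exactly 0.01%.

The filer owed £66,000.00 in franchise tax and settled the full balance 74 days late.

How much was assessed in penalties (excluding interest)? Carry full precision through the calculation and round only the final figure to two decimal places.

Penalty periods: ⌈74/30⌉ = 3; penalty = 3 × 1.5% × £66,000.00 = £2,970.00

£2,970.00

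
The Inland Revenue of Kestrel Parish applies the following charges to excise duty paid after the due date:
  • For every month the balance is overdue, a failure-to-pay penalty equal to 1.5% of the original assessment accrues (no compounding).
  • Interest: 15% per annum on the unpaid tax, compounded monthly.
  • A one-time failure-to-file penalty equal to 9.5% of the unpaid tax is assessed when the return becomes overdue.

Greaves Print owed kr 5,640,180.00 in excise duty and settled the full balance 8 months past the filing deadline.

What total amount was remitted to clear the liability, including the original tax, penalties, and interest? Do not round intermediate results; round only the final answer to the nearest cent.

Failure-to-file penalty: 9.5% × kr 5,640,180.00 = kr 535,817.10
Failure-to-pay penalty: 8 × 1.5% × kr 5,640,180.00 = kr 676,821.60
Interest (15%/yr ÷ 12 = 1.25%/month): kr 5,640,180.00 × ((1 + 0.0125)^8 − 1) = kr 589,320.4182…
Total = kr 5,640,180.00 + kr 1,212,638.7000 + kr 589,320.4182… = kr 7,442,139.12

kr 7,442,139.12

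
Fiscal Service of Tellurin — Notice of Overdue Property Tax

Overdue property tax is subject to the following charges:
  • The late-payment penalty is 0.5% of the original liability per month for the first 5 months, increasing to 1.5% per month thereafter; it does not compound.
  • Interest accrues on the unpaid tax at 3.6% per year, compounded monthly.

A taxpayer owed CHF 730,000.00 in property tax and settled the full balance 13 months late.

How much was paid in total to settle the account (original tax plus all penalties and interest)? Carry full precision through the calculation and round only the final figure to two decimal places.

CHF 864,838.14

Penalty, months 1–5: 5 × 0.5% × CHF 730,000.00 = CHF 18,250.00
Penalty, months 6–13: 8 × 1.5% × CHF 730,000.00 = CHF 87,600.00
Interest (3.6%/yr ÷ 12 = 0.3%/month): CHF 730,000.00 × ((1 + 0.003)^13 − 1) = CHF 28,988.1396…
Total = CHF 730,000.00 + CHF 105,850.0000 + CHF 28,988.1396… = CHF 864,838.14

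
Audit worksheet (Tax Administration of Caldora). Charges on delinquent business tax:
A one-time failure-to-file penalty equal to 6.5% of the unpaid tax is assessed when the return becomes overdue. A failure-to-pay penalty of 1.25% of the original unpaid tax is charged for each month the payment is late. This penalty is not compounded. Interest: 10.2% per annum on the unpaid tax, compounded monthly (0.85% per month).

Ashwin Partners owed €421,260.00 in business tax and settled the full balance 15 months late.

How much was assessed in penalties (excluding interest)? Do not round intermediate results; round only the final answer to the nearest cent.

€106,368.15

Failure-to-file penalty: 6.5% × €421,260.00 = €27,381.90
Failure-to-pay penalty = 1.25% × €421,260.00 × 15 mo = €78,986.25
Total penalty = €27,381.90 + €78,986.25 = €106,368.15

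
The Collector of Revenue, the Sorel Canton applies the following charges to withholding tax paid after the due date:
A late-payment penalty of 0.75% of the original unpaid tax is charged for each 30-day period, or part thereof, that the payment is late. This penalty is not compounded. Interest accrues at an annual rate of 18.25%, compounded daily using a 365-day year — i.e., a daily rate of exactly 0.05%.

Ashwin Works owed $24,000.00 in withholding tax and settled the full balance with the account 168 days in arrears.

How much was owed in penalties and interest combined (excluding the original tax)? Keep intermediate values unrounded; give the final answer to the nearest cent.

$3,182.55

Penalty periods: ⌈168/30⌉ = 6; penalty = 6 × 0.75% × $24,000.00 = $1,080.00
Interest: $24,000.00 × ((1 + 0.0005)^168 − 1) = $24,000.00 × 0.08760606… = $2,102.5455…
Penalties + interest = $1,080.0000 + $2,102.5455… = $3,182.55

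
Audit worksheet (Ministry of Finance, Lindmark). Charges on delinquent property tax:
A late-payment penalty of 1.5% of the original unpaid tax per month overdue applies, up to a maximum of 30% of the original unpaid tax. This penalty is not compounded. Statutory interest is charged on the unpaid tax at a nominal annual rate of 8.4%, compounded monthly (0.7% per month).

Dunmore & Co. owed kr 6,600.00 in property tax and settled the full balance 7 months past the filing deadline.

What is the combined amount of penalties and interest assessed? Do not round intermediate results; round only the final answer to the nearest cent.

Penalty: 7 × 1.5% × kr 6,600.00 = kr 693.00 (below the 30% cap of kr 1,980.00)
Interest: kr 6,600.00 × ((1 + 0.007)^7 − 1) = kr 6,600.00 × 0.0500411… = kr 330.2712…
Penalties + interest = kr 693.0000 + kr 330.2712… = kr 1,023.27

kr 1,023.27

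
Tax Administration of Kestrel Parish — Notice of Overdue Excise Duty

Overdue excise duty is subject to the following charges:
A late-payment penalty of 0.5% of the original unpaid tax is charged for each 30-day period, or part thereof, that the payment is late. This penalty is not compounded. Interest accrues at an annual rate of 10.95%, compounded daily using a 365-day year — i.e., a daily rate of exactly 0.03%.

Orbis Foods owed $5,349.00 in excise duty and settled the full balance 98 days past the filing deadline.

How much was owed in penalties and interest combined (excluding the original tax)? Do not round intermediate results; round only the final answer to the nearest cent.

Penalty periods: ⌈98/30⌉ = 4; penalty = 4 × 0.5% × $5,349.00 = $106.98
Interest: $5,349.00 × ((1 + 0.0003)^98 − 1) = $5,349.00 × 0.02983191… = $159.5709…
Penalties + interest = $106.9800 + $159.5709… = $266.55

$266.55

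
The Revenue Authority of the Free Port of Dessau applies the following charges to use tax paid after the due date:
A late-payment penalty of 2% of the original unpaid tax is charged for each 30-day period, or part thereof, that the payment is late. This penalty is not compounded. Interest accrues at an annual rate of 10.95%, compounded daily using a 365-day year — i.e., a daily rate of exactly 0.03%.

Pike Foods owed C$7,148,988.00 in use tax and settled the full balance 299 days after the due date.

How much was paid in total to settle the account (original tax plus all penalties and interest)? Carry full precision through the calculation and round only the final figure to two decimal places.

Penalty periods: ⌈299/30⌉ = 10; penalty = 10 × 2% × C$7,148,988.00 = C$1,429,797.60
Interest: C$7,148,988.00 × ((1 + 0.0003)^299 − 1) = C$7,148,988.00 × 0.09383137… = C$670,799.3095…
Total = C$7,148,988.00 + C$1,429,797.6000 + C$670,799.3095… = C$9,249,584.91

C$9,249,584.91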